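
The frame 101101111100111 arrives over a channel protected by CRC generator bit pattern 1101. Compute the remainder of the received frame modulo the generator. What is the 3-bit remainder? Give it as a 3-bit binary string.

Modulo-2 division of 101101111100111 by 1101:
  pos 0: 1011 XOR 1101 = 0110
  pos 1: 1100 XOR 1101 = 0001
  pos 4: 1111 XOR 1101 = 0010
  pos 6: 1011 XOR 1101 = 0110
  pos 7: 1100 XOR 1101 = 0001
  pos 10: 1011 XOR 1101 = 0110
  pos 11: 1101 XOR 1101 = 0000
Remainder = 000 (zero — the frame passes the CRC check).

000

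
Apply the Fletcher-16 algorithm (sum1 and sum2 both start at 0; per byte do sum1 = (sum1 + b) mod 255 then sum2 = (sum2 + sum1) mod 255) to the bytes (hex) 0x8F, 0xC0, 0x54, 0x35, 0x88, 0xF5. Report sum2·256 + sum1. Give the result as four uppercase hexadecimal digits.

Running sums (mod 255):
  after byte 0 (0x8F): sum1=143, sum2=143
  after byte 1 (0xC0): sum1=80, sum2=223
  after byte 2 (0x54): sum1=164, sum2=132
  after byte 3 (0x35): sum1=217, sum2=94
  after byte 4 (0x88): sum1=98, sum2=192
  after byte 5 (0xF5): sum1=88, sum2=25
Checksum = sum2·256 + sum1 = 25·256 + 88 = 6488 = 0x1958.

1958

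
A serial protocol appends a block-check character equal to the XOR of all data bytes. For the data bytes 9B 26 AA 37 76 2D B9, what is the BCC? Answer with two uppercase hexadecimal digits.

C2

XOR the bytes together:
  start with 0x9B
  0x9B ⊕ 0x26 = 0xBD
  0xBD ⊕ 0xAA = 0x17
  0x17 ⊕ 0x37 = 0x20
  0x20 ⊕ 0x76 = 0x56
  0x56 ⊕ 0x2D = 0x7B
  0x7B ⊕ 0xB9 = 0xC2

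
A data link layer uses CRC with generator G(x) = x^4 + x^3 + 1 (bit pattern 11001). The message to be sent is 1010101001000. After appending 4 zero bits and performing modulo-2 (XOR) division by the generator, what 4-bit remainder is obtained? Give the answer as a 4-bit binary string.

0000

Append 4 zeros: 10101010010000000. Divide by 11001 (XOR where the leading bit is 1):
  pos 0: 10101 XOR 11001 = 01100
  pos 1: 11000 XOR 11001 = 00001
  pos 5: 11001 XOR 11001 = 00000
Remainder (last 4 bits) = 0000. This is the CRC / FCS.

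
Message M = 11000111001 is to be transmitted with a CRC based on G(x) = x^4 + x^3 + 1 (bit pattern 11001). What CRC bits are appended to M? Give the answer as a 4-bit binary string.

Append 4 zeros: 110001110010000. Divide by 11001 (XOR where the leading bit is 1):
  pos 0: 11000 XOR 11001 = 00001
  pos 4: 11110 XOR 11001 = 00111
  pos 6: 11101 XOR 11001 = 00100
  pos 8: 10000 XOR 11001 = 01001
  pos 9: 10010 XOR 11001 = 01011
  pos 10: 10110 XOR 11001 = 01111
Remainder (last 4 bits) = 1111. This is the CRC / FCS.

1111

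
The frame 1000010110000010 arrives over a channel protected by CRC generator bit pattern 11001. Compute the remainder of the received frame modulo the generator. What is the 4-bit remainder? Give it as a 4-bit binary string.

Modulo-2 division of 1000010110000010 by 11001:
  pos 0: 10000 XOR 11001 = 01001
  pos 1: 10011 XOR 11001 = 01010
  pos 2: 10100 XOR 11001 = 01101
  pos 3: 11011 XOR 11001 = 00010
  pos 6: 10100 XOR 11001 = 01101
  pos 7: 11010 XOR 11001 = 00011
  pos 10: 11001 XOR 11001 = 00000
Remainder = 0000 (zero — the frame passes the CRC check).

0000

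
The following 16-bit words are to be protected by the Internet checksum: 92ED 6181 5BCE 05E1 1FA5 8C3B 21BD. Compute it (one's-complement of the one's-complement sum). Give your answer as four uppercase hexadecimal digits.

One's-complement addition (fold any carry out of bit 15 back into bit 0):
  0x92ED + 0x6181 = 0x0F46E
  0xF46E + 0x5BCE = 0x1503C → wrap carry → 0x503D
  0x503D + 0x05E1 = 0x0561E
  0x561E + 0x1FA5 = 0x075C3
  0x75C3 + 0x8C3B = 0x101FE → wrap carry → 0x01FF
  0x01FF + 0x21BD = 0x023BC
One's-complement sum = 0x23BC.
Checksum = ~0x23BC & 0xFFFF = 0xDC43.

DC43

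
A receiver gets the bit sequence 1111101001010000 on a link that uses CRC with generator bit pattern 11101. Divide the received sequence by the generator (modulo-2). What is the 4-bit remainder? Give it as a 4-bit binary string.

Modulo-2 division of 1111101001010000 by 11101:
  pos 0: 11111 XOR 11101 = 00010
  pos 3: 10010 XOR 11101 = 01111
  pos 4: 11110 XOR 11101 = 00011
  pos 7: 11101 XOR 11101 = 00000
Remainder = 0000 (zero — the frame passes the CRC check).

0000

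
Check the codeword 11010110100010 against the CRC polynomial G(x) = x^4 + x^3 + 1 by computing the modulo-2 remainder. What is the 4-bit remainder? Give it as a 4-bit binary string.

Modulo-2 division of 11010110100010 by 11001:
  pos 0: 11010 XOR 11001 = 00011
  pos 3: 11110 XOR 11001 = 00111
  pos 5: 11110 XOR 11001 = 00111
  pos 7: 11100 XOR 11001 = 00101
  pos 9: 10110 XOR 11001 = 01111
Remainder = 1111 (nonzero — an error is detected).

1111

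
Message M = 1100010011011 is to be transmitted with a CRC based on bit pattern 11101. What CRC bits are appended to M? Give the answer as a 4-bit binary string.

Append 4 zeros: 11000100110110000. Divide by 11101 (XOR where the leading bit is 1):
  pos 0: 11000 XOR 11101 = 00101
  pos 2: 10110 XOR 11101 = 01011
  pos 3: 10110 XOR 11101 = 01011
  pos 4: 10111 XOR 11101 = 01010
  pos 5: 10101 XOR 11101 = 01000
  pos 6: 10000 XOR 11101 = 01101
  pos 7: 11011 XOR 11101 = 00110
  pos 9: 11010 XOR 11101 = 00111
  pos 11: 11100 XOR 11101 = 00001
Remainder (last 4 bits) = 0010. This is the CRC / FCS.

0010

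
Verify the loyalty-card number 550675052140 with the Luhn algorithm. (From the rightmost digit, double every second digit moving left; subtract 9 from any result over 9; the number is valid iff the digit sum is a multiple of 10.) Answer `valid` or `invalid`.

From the right, keep odd positions and double even positions (subtract 9 from any doubled value over 9):
  doubled (positions 2,4,...): 8 4 0 5 0 1 → sum 18
  kept (positions 1,3,...): 0 1 5 5 6 5 → sum 22
Total = 40.
40 mod 10 = 0, so the number is valid.

valid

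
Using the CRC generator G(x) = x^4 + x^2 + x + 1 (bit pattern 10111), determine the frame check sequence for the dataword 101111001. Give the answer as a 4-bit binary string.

0110

Append 4 zeros: 1011110010000. Divide by 10111 (XOR where the leading bit is 1):
  pos 0: 10111 XOR 10111 = 00000
  pos 5: 10010 XOR 10111 = 00101
  pos 7: 10100 XOR 10111 = 00011
Remainder (last 4 bits) = 0110. This is the CRC / FCS.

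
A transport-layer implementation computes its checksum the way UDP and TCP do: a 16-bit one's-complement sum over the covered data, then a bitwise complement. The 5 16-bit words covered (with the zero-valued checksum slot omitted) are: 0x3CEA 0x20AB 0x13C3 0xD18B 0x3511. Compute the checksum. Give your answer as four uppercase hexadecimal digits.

880A

One's-complement addition (fold any carry out of bit 15 back into bit 0):
  0x3CEA + 0x20AB = 0x05D95
  0x5D95 + 0x13C3 = 0x07158
  0x7158 + 0xD18B = 0x142E3 → wrap carry → 0x42E4
  0x42E4 + 0x3511 = 0x077F5
One's-complement sum = 0x77F5.
Checksum = ~0x77F5 & 0xFFFF = 0x880A.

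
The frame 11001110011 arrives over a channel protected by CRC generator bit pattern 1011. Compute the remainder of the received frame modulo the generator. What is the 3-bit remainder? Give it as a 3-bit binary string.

Modulo-2 division of 11001110011 by 1011:
  pos 0: 1100 XOR 1011 = 0111
  pos 1: 1111 XOR 1011 = 0100
  pos 2: 1001 XOR 1011 = 0010
  pos 4: 1010 XOR 1011 = 0001
  pos 7: 1011 XOR 1011 = 0000
Remainder = 000 (zero — the frame passes the CRC check).

000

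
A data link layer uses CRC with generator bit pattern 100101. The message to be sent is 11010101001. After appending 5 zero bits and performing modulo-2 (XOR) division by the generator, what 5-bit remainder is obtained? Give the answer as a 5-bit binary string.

10101

Append 5 zeros: 1101010100100000. Divide by 100101 (XOR where the leading bit is 1):
  pos 0: 110101 XOR 100101 = 010000
  pos 1: 100000 XOR 100101 = 000101
  pos 4: 101100 XOR 100101 = 001001
  pos 6: 100110 XOR 100101 = 000011
  pos 10: 110000 XOR 100101 = 010101
Remainder (last 5 bits) = 10101. This is the CRC / FCS.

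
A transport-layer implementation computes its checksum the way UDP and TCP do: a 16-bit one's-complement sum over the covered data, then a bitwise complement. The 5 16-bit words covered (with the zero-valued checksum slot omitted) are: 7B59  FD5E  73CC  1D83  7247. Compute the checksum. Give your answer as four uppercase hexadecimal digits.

83B0

One's-complement addition (fold any carry out of bit 15 back into bit 0):
  0x7B59 + 0xFD5E = 0x178B7 → wrap carry → 0x78B8
  0x78B8 + 0x73CC = 0x0EC84
  0xEC84 + 0x1D83 = 0x10A07 → wrap carry → 0x0A08
  0x0A08 + 0x7247 = 0x07C4F
One's-complement sum = 0x7C4F.
Checksum = ~0x7C4F & 0xFFFF = 0x83B0.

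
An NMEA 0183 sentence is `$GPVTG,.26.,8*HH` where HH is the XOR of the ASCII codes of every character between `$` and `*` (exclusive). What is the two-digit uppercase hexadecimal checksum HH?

XOR the ASCII codes of the payload characters:
  'G' = 0x47 → acc = 0x47
  'P' = 0x50 → acc = 0x17
  'V' = 0x56 → acc = 0x41
  'T' = 0x54 → acc = 0x15
  'G' = 0x47 → acc = 0x52
  ',' = 0x2C → acc = 0x7E
  '.' = 0x2E → acc = 0x50
  '2' = 0x32 → acc = 0x62
  '6' = 0x36 → acc = 0x54
  '.' = 0x2E → acc = 0x7A
  ',' = 0x2C → acc = 0x56
  '8' = 0x38 → acc = 0x6E
Checksum = 0x6E.

6E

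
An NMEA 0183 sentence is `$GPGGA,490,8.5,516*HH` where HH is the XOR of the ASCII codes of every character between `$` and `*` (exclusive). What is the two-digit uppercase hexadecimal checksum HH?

56

XOR the ASCII codes of the payload characters:
  'G' = 0x47 → acc = 0x47
  'P' = 0x50 → acc = 0x17
  'G' = 0x47 → acc = 0x50
  'G' = 0x47 → acc = 0x17
  'A' = 0x41 → acc = 0x56
  ',' = 0x2C → acc = 0x7A
  '4' = 0x34 → acc = 0x4E
  '9' = 0x39 → acc = 0x77
  '0' = 0x30 → acc = 0x47
  ',' = 0x2C → acc = 0x6B
  '8' = 0x38 → acc = 0x53
  '.' = 0x2E → acc = 0x7D
  '5' = 0x35 → acc = 0x48
  ',' = 0x2C → acc = 0x64
  '5' = 0x35 → acc = 0x51
  '1' = 0x31 → acc = 0x60
  '6' = 0x36 → acc = 0x56
Checksum = 0x56.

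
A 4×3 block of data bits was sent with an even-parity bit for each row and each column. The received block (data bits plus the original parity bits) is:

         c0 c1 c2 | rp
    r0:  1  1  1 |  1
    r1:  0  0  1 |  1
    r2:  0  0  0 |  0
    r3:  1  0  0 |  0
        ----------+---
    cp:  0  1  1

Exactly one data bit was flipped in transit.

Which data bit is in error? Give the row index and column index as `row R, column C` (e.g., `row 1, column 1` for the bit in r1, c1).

Recompute each row's even parity and compare to rp:
  r0: data parity 1, sent rp 1 → ok
  r1: data parity 1, sent rp 1 → ok
  r2: data parity 0, sent rp 0 → ok
  r3: data parity 1, sent rp 0 → mismatch
Recompute each column's even parity and compare to cp:
  c0: data parity 0, sent cp 0 → ok
  c1: data parity 1, sent cp 1 → ok
  c2: data parity 0, sent cp 1 → mismatch
Exactly one row (r3) and one column (c2) fail → the flipped bit is at their intersection.

row 3, column 2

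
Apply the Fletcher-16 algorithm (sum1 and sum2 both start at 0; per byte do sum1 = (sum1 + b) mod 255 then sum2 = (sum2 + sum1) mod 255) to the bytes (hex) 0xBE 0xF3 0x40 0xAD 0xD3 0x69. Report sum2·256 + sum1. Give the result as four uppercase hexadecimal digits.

Running sums (mod 255):
  after byte 0 (0xBE): sum1=190, sum2=190
  after byte 1 (0xF3): sum1=178, sum2=113
  after byte 2 (0x40): sum1=242, sum2=100
  after byte 3 (0xAD): sum1=160, sum2=5
  after byte 4 (0xD3): sum1=116, sum2=121
  after byte 5 (0x69): sum1=221, sum2=87
Checksum = sum2·256 + sum1 = 87·256 + 221 = 22493 = 0x57DD.

57DD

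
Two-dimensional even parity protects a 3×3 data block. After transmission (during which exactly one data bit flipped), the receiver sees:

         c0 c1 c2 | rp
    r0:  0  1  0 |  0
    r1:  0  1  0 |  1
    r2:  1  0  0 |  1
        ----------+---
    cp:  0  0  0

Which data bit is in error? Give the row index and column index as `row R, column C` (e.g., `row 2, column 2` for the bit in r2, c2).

row 0, column 0

Recompute each row's even parity and compare to rp:
  r0: data parity 1, sent rp 0 → mismatch
  r1: data parity 1, sent rp 1 → ok
  r2: data parity 1, sent rp 1 → ok
Recompute each column's even parity and compare to cp:
  c0: data parity 1, sent cp 0 → mismatch
  c1: data parity 0, sent cp 0 → ok
  c2: data parity 0, sent cp 0 → ok
Exactly one row (r0) and one column (c0) fail → the flipped bit is at their intersection.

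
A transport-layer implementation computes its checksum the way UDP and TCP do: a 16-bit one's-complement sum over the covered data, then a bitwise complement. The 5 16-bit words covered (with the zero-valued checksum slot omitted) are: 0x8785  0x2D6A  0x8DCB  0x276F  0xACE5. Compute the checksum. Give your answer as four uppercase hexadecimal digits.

E8EF

One's-complement addition (fold any carry out of bit 15 back into bit 0):
  0x8785 + 0x2D6A = 0x0B4EF
  0xB4EF + 0x8DCB = 0x142BA → wrap carry → 0x42BB
  0x42BB + 0x276F = 0x06A2A
  0x6A2A + 0xACE5 = 0x1170F → wrap carry → 0x1710
One's-complement sum = 0x1710.
Checksum = ~0x1710 & 0xFFFF = 0xE8EF.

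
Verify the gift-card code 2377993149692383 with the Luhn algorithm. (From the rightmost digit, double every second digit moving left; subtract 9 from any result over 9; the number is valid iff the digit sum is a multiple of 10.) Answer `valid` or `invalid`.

From the right, keep odd positions and double even positions (subtract 9 from any doubled value over 9):
  doubled (positions 2,4,...): 7 4 3 8 6 9 5 4 → sum 46
  kept (positions 1,3,...): 3 3 9 9 1 9 7 3 → sum 44
Total = 90.
90 mod 10 = 0, so the number is valid.

valid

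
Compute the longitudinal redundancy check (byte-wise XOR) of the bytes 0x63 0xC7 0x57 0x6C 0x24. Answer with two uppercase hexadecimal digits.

BB

XOR the bytes together:
  start with 0x63
  0x63 ⊕ 0xC7 = 0xA4
  0xA4 ⊕ 0x57 = 0xF3
  0xF3 ⊕ 0x6C = 0x9F
  0x9F ⊕ 0x24 = 0xBB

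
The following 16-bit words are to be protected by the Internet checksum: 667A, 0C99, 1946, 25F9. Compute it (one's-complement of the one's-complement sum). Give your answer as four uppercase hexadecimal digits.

One's-complement addition (fold any carry out of bit 15 back into bit 0):
  0x667A + 0x0C99 = 0x07313
  0x7313 + 0x1946 = 0x08C59
  0x8C59 + 0x25F9 = 0x0B252
One's-complement sum = 0xB252.
Checksum = ~0xB252 & 0xFFFF = 0x4DAD.

4DAD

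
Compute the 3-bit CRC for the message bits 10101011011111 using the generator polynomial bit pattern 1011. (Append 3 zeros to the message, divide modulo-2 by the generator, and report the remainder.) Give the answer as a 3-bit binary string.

011

Append 3 zeros: 10101011011111000. Divide by 1011 (XOR where the leading bit is 1):
  pos 0: 1010 XOR 1011 = 0001
  pos 3: 1101 XOR 1011 = 0110
  pos 4: 1101 XOR 1011 = 0110
  pos 5: 1100 XOR 1011 = 0111
  pos 6: 1111 XOR 1011 = 0100
  pos 7: 1001 XOR 1011 = 0010
  pos 9: 1011 XOR 1011 = 0000
  pos 13: 1000 XOR 1011 = 0011
Remainder (last 3 bits) = 011. This is the CRC / FCS.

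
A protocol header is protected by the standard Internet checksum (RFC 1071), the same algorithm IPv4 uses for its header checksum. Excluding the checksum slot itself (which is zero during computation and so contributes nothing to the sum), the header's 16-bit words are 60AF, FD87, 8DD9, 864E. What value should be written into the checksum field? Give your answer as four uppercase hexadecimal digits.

8DA0

One's-complement addition (fold any carry out of bit 15 back into bit 0):
  0x60AF + 0xFD87 = 0x15E36 → wrap carry → 0x5E37
  0x5E37 + 0x8DD9 = 0x0EC10
  0xEC10 + 0x864E = 0x1725E → wrap carry → 0x725F
One's-complement sum = 0x725F.
Checksum = ~0x725F & 0xFFFF = 0x8DA0.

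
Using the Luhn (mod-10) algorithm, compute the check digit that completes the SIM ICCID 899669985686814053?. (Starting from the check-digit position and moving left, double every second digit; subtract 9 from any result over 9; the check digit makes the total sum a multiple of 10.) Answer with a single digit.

6

Partial digits right→left: 3 5 0 4 1 8 6 8 6 5 8 9 9 6 6 9 9 8
Double every second digit counting from the check-digit position (so the 1st, 3rd, 5th, ... of the partial from the right).
  doubled (with −9 where >9): 6 0 2 3 3 7 9 3 9 → sum 42
  kept as-is: 5 4 8 8 5 9 6 9 8 → sum 62
Total = 42 + 62 = 104.
Check digit = (10 − (104 mod 10)) mod 10 = 6.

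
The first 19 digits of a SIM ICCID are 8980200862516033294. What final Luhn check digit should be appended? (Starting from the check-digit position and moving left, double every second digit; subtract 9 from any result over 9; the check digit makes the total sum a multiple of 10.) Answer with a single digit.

5

Partial digits right→left: 4 9 2 3 3 0 6 1 5 2 6 8 0 0 2 0 8 9 8
Double every second digit counting from the check-digit position (so the 1st, 3rd, 5th, ... of the partial from the right).
  doubled (with −9 where >9): 8 4 6 3 1 3 0 4 7 7 → sum 43
  kept as-is: 9 3 0 1 2 8 0 0 9 → sum 32
Total = 43 + 32 = 75.
Check digit = (10 − (75 mod 10)) mod 10 = 5.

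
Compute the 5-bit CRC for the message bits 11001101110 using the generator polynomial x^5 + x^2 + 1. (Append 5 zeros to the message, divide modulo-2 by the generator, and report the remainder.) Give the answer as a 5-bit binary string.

00111

Append 5 zeros: 1100110111000000. Divide by 100101 (XOR where the leading bit is 1):
  pos 0: 110011 XOR 100101 = 010110
  pos 1: 101100 XOR 100101 = 001001
  pos 3: 100111 XOR 100101 = 000010
  pos 7: 101000 XOR 100101 = 001101
  pos 9: 110100 XOR 100101 = 010001
  pos 10: 100010 XOR 100101 = 000111
Remainder (last 5 bits) = 00111. This is the CRC / FCS.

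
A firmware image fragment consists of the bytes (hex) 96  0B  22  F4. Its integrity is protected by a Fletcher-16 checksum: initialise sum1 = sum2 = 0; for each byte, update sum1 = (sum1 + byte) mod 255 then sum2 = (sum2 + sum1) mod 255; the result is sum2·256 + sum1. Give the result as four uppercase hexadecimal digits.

Running sums (mod 255):
  after byte 0 (96): sum1=150, sum2=150
  after byte 1 (0B): sum1=161, sum2=56
  after byte 2 (22): sum1=195, sum2=251
  after byte 3 (F4): sum1=184, sum2=180
Checksum = sum2·256 + sum1 = 180·256 + 184 = 46264 = 0xB4B8.

B4B8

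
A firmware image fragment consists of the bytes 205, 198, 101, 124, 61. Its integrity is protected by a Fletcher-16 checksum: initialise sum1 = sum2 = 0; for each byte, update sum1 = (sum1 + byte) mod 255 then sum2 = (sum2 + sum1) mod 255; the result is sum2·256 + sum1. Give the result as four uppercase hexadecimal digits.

86B3

Running sums (mod 255):
  after byte 0 (205): sum1=205, sum2=205
  after byte 1 (198): sum1=148, sum2=98
  after byte 2 (101): sum1=249, sum2=92
  after byte 3 (124): sum1=118, sum2=210
  after byte 4 (61): sum1=179, sum2=134
Checksum = sum2·256 + sum1 = 134·256 + 179 = 34483 = 0x86B3.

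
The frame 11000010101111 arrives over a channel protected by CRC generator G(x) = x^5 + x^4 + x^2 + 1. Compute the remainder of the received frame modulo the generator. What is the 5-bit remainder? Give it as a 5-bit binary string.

00000

Modulo-2 division of 11000010101111 by 110101:
  pos 0: 110000 XOR 110101 = 000101
  pos 3: 101101 XOR 110101 = 011000
  pos 4: 110000 XOR 110101 = 000101
  pos 7: 101111 XOR 110101 = 011010
  pos 8: 110101 XOR 110101 = 000000
Remainder = 00000 (zero — the frame passes the CRC check).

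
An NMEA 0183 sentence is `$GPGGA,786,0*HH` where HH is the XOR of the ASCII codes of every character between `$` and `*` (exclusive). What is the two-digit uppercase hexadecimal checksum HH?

XOR the ASCII codes of the payload characters:
  'G' = 0x47 → acc = 0x47
  'P' = 0x50 → acc = 0x17
  'G' = 0x47 → acc = 0x50
  'G' = 0x47 → acc = 0x17
  'A' = 0x41 → acc = 0x56
  ',' = 0x2C → acc = 0x7A
  '7' = 0x37 → acc = 0x4D
  '8' = 0x38 → acc = 0x75
  '6' = 0x36 → acc = 0x43
  ',' = 0x2C → acc = 0x6F
  '0' = 0x30 → acc = 0x5F
Checksum = 0x5F.

5F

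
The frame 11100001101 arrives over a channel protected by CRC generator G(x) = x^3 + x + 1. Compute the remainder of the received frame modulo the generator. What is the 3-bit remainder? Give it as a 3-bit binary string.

Modulo-2 division of 11100001101 by 1011:
  pos 0: 1110 XOR 1011 = 0101
  pos 1: 1010 XOR 1011 = 0001
  pos 4: 1001 XOR 1011 = 0010
  pos 6: 1010 XOR 1011 = 0001
Remainder = 011 (nonzero — an error is detected).

011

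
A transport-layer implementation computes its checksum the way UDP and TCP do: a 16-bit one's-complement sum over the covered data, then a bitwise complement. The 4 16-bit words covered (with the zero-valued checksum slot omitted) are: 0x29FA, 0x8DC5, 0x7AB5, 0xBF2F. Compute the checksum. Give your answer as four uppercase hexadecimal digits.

One's-complement addition (fold any carry out of bit 15 back into bit 0):
  0x29FA + 0x8DC5 = 0x0B7BF
  0xB7BF + 0x7AB5 = 0x13274 → wrap carry → 0x3275
  0x3275 + 0xBF2F = 0x0F1A4
One's-complement sum = 0xF1A4.
Checksum = ~0xF1A4 & 0xFFFF = 0x0E5B.

0E5B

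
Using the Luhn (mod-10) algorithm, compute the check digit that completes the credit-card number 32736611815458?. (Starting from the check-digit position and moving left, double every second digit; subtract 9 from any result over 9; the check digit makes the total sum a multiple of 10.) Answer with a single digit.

3

Partial digits right→left: 8 5 4 5 1 8 1 1 6 6 3 7 2 3
Double every second digit counting from the check-digit position (so the 1st, 3rd, 5th, ... of the partial from the right).
  doubled (with −9 where >9): 7 8 2 2 3 6 4 → sum 32
  kept as-is: 5 5 8 1 6 7 3 → sum 35
Total = 32 + 35 = 67.
Check digit = (10 − (67 mod 10)) mod 10 = 3.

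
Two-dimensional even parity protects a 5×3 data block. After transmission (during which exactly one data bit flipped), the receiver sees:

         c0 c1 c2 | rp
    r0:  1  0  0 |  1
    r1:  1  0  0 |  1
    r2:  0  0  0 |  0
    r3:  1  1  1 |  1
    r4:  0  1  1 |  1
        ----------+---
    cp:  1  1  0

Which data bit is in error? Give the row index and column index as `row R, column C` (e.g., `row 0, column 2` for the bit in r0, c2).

Recompute each row's even parity and compare to rp:
  r0: data parity 1, sent rp 1 → ok
  r1: data parity 1, sent rp 1 → ok
  r2: data parity 0, sent rp 0 → ok
  r3: data parity 1, sent rp 1 → ok
  r4: data parity 0, sent rp 1 → mismatch
Recompute each column's even parity and compare to cp:
  c0: data parity 1, sent cp 1 → ok
  c1: data parity 0, sent cp 1 → mismatch
  c2: data parity 0, sent cp 0 → ok
Exactly one row (r4) and one column (c1) fail → the flipped bit is at their intersection.

row 4, column 1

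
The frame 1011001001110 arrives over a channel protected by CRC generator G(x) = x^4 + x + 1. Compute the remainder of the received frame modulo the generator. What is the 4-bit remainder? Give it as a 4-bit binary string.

0000

Modulo-2 division of 1011001001110 by 10011:
  pos 0: 10110 XOR 10011 = 00101
  pos 2: 10101 XOR 10011 = 00110
  pos 4: 11000 XOR 10011 = 01011
  pos 5: 10111 XOR 10011 = 00100
  pos 7: 10011 XOR 10011 = 00000
Remainder = 0000 (zero — the frame passes the CRC check).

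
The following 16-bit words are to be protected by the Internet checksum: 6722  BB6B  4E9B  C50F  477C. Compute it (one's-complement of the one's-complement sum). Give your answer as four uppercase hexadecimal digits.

One's-complement addition (fold any carry out of bit 15 back into bit 0):
  0x6722 + 0xBB6B = 0x1228D → wrap carry → 0x228E
  0x228E + 0x4E9B = 0x07129
  0x7129 + 0xC50F = 0x13638 → wrap carry → 0x3639
  0x3639 + 0x477C = 0x07DB5
One's-complement sum = 0x7DB5.
Checksum = ~0x7DB5 & 0xFFFF = 0x824A.

824A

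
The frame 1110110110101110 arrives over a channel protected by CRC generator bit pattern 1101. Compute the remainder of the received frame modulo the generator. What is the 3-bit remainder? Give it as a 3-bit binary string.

Modulo-2 division of 1110110110101110 by 1101:
  pos 0: 1110 XOR 1101 = 0011
  pos 2: 1111 XOR 1101 = 0010
  pos 4: 1001 XOR 1101 = 0100
  pos 5: 1001 XOR 1101 = 0100
  pos 6: 1000 XOR 1101 = 0101
  pos 7: 1011 XOR 1101 = 0110
  pos 8: 1100 XOR 1101 = 0001
  pos 11: 1111 XOR 1101 = 0010
Remainder = 100 (nonzero — an error is detected).

100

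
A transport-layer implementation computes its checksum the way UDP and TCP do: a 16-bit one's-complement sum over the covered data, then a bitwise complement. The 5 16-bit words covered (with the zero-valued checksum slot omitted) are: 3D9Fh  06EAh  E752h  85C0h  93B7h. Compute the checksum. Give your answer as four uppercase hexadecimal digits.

BAAB

One's-complement addition (fold any carry out of bit 15 back into bit 0):
  0x3D9F + 0x06EA = 0x04489
  0x4489 + 0xE752 = 0x12BDB → wrap carry → 0x2BDC
  0x2BDC + 0x85C0 = 0x0B19C
  0xB19C + 0x93B7 = 0x14553 → wrap carry → 0x4554
One's-complement sum = 0x4554.
Checksum = ~0x4554 & 0xFFFF = 0xBAAB.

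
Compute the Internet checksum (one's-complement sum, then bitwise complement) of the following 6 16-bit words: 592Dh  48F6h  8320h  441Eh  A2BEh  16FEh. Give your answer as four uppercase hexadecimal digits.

One's-complement addition (fold any carry out of bit 15 back into bit 0):
  0x592D + 0x48F6 = 0x0A223
  0xA223 + 0x8320 = 0x12543 → wrap carry → 0x2544
  0x2544 + 0x441E = 0x06962
  0x6962 + 0xA2BE = 0x10C20 → wrap carry → 0x0C21
  0x0C21 + 0x16FE = 0x0231F
One's-complement sum = 0x231F.
Checksum = ~0x231F & 0xFFFF = 0xDCE0.

DCE0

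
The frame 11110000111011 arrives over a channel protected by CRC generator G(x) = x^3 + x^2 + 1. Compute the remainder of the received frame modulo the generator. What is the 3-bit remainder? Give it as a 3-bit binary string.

101

Modulo-2 division of 11110000111011 by 1101:
  pos 0: 1111 XOR 1101 = 0010
  pos 2: 1000 XOR 1101 = 0101
  pos 3: 1010 XOR 1101 = 0111
  pos 4: 1110 XOR 1101 = 0011
  pos 6: 1111 XOR 1101 = 0010
  pos 8: 1010 XOR 1101 = 0111
  pos 9: 1111 XOR 1101 = 0010
Remainder = 101 (nonzero — an error is detected).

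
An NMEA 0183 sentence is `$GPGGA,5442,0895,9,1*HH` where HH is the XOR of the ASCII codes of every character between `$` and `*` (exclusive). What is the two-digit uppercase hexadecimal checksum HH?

5D

XOR the ASCII codes of the payload characters:
  'G' = 0x47 → acc = 0x47
  'P' = 0x50 → acc = 0x17
  'G' = 0x47 → acc = 0x50
  'G' = 0x47 → acc = 0x17
  'A' = 0x41 → acc = 0x56
  ',' = 0x2C → acc = 0x7A
  '5' = 0x35 → acc = 0x4F
  '4' = 0x34 → acc = 0x7B
  '4' = 0x34 → acc = 0x4F
  '2' = 0x32 → acc = 0x7D
  ',' = 0x2C → acc = 0x51
  '0' = 0x30 → acc = 0x61
  '8' = 0x38 → acc = 0x59
  '9' = 0x39 → acc = 0x60
  '5' = 0x35 → acc = 0x55
  ',' = 0x2C → acc = 0x79
  '9' = 0x39 → acc = 0x40
  ',' = 0x2C → acc = 0x6C
  '1' = 0x31 → acc = 0x5D
Checksum = 0x5D.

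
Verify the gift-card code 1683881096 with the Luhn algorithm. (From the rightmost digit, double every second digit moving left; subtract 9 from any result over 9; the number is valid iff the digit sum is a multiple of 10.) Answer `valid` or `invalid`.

From the right, keep odd positions and double even positions (subtract 9 from any doubled value over 9):
  doubled (positions 2,4,...): 9 2 7 7 2 → sum 27
  kept (positions 1,3,...): 6 0 8 3 6 → sum 23
Total = 50.
50 mod 10 = 0, so the number is valid.

valid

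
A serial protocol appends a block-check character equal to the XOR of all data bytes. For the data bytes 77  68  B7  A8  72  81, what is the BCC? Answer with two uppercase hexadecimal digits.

F3

XOR the bytes together:
  start with 0x77
  0x77 ⊕ 0x68 = 0x1F
  0x1F ⊕ 0xB7 = 0xA8
  0xA8 ⊕ 0xA8 = 0x00
  0x00 ⊕ 0x72 = 0x72
  0x72 ⊕ 0x81 = 0xF3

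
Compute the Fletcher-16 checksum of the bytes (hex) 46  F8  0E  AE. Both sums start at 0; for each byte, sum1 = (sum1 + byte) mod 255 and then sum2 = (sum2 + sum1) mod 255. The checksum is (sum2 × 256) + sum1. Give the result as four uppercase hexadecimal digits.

CEFB

Running sums (mod 255):
  after byte 0 (46): sum1=70, sum2=70
  after byte 1 (F8): sum1=63, sum2=133
  after byte 2 (0E): sum1=77, sum2=210
  after byte 3 (AE): sum1=251, sum2=206
Checksum = sum2·256 + sum1 = 206·256 + 251 = 52987 = 0xCEFB.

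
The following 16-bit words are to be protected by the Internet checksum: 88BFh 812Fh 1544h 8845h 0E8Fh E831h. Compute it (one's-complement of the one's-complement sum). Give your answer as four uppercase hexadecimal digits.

One's-complement addition (fold any carry out of bit 15 back into bit 0):
  0x88BF + 0x812F = 0x109EE → wrap carry → 0x09EF
  0x09EF + 0x1544 = 0x01F33
  0x1F33 + 0x8845 = 0x0A778
  0xA778 + 0x0E8F = 0x0B607
  0xB607 + 0xE831 = 0x19E38 → wrap carry → 0x9E39
One's-complement sum = 0x9E39.
Checksum = ~0x9E39 & 0xFFFF = 0x61C6.

61C6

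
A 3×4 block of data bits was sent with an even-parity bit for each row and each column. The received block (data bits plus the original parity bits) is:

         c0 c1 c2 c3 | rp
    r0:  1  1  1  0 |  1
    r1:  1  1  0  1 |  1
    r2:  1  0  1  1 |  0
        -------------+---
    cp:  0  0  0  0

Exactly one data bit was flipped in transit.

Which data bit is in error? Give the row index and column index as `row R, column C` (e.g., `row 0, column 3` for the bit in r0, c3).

row 2, column 0

Recompute each row's even parity and compare to rp:
  r0: data parity 1, sent rp 1 → ok
  r1: data parity 1, sent rp 1 → ok
  r2: data parity 1, sent rp 0 → mismatch
Recompute each column's even parity and compare to cp:
  c0: data parity 1, sent cp 0 → mismatch
  c1: data parity 0, sent cp 0 → ok
  c2: data parity 0, sent cp 0 → ok
  c3: data parity 0, sent cp 0 → ok
Exactly one row (r2) and one column (c0) fail → the flipped bit is at their intersection.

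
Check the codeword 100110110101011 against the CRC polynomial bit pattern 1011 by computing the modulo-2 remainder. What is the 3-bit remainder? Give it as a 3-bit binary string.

Modulo-2 division of 100110110101011 by 1011:
  pos 0: 1001 XOR 1011 = 0010
  pos 2: 1010 XOR 1011 = 0001
  pos 5: 1110 XOR 1011 = 0101
  pos 6: 1011 XOR 1011 = 0000
  pos 11: 1011 XOR 1011 = 0000
Remainder = 000 (zero — the frame passes the CRC check).

000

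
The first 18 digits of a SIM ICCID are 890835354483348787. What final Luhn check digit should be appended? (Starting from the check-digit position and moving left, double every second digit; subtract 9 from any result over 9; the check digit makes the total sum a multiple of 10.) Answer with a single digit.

Partial digits right→left: 7 8 7 8 4 3 3 8 4 4 5 3 5 3 8 0 9 8
Double every second digit counting from the check-digit position (so the 1st, 3rd, 5th, ... of the partial from the right).
  doubled (with −9 where >9): 5 5 8 6 8 1 1 7 9 → sum 50
  kept as-is: 8 8 3 8 4 3 3 0 8 → sum 45
Total = 50 + 45 = 95.
Check digit = (10 − (95 mod 10)) mod 10 = 5.

5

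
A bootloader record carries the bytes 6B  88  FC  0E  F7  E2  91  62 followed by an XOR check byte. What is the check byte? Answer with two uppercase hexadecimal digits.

F7

XOR the bytes together:
  start with 0x6B
  0x6B ⊕ 0x88 = 0xE3
  0xE3 ⊕ 0xFC = 0x1F
  0x1F ⊕ 0x0E = 0x11
  0x11 ⊕ 0xF7 = 0xE6
  0xE6 ⊕ 0xE2 = 0x04
  0x04 ⊕ 0x91 = 0x95
  0x95 ⊕ 0x62 = 0xF7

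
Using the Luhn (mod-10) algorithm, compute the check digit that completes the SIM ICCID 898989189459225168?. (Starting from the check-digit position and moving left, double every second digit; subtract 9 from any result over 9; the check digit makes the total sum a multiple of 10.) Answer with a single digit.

Partial digits right→left: 8 6 1 5 2 2 9 5 4 9 8 1 9 8 9 8 9 8
Double every second digit counting from the check-digit position (so the 1st, 3rd, 5th, ... of the partial from the right).
  doubled (with −9 where >9): 7 2 4 9 8 7 9 9 9 → sum 64
  kept as-is: 6 5 2 5 9 1 8 8 8 → sum 52
Total = 64 + 52 = 116.
Check digit = (10 − (116 mod 10)) mod 10 = 4.

4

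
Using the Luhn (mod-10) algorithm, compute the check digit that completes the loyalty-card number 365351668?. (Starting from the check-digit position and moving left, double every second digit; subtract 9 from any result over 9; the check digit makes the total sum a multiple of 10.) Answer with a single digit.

Partial digits right→left: 8 6 6 1 5 3 5 6 3
Double every second digit counting from the check-digit position (so the 1st, 3rd, 5th, ... of the partial from the right).
  doubled (with −9 where >9): 7 3 1 1 6 → sum 18
  kept as-is: 6 1 3 6 → sum 16
Total = 18 + 16 = 34.
Check digit = (10 − (34 mod 10)) mod 10 = 6.

6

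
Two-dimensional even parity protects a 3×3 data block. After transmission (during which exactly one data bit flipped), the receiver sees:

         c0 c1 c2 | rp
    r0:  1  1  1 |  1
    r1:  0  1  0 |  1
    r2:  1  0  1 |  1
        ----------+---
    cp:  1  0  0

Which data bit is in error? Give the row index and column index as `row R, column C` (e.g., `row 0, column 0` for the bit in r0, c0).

Recompute each row's even parity and compare to rp:
  r0: data parity 1, sent rp 1 → ok
  r1: data parity 1, sent rp 1 → ok
  r2: data parity 0, sent rp 1 → mismatch
Recompute each column's even parity and compare to cp:
  c0: data parity 0, sent cp 1 → mismatch
  c1: data parity 0, sent cp 0 → ok
  c2: data parity 0, sent cp 0 → ok
Exactly one row (r2) and one column (c0) fail → the flipped bit is at their intersection.

row 2, column 0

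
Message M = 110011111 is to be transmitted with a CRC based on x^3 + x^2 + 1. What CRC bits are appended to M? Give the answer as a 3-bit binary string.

100

Append 3 zeros: 110011111000. Divide by 1101 (XOR where the leading bit is 1):
  pos 0: 1100 XOR 1101 = 0001
  pos 3: 1111 XOR 1101 = 0010
  pos 5: 1011 XOR 1101 = 0110
  pos 6: 1100 XOR 1101 = 0001
Remainder (last 3 bits) = 100. This is the CRC / FCS.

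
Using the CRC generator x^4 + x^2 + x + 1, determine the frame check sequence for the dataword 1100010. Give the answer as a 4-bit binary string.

Append 4 zeros: 11000100000. Divide by 10111 (XOR where the leading bit is 1):
  pos 0: 11000 XOR 10111 = 01111
  pos 1: 11111 XOR 10111 = 01000
  pos 2: 10000 XOR 10111 = 00111
  pos 4: 11100 XOR 10111 = 01011
  pos 5: 10110 XOR 10111 = 00001
Remainder (last 4 bits) = 0010. This is the CRC / FCS.

0010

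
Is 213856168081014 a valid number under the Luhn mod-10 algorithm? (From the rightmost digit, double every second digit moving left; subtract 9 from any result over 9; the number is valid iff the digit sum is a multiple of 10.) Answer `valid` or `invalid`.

From the right, keep odd positions and double even positions (subtract 9 from any doubled value over 9):
  doubled (positions 2,4,...): 2 2 0 3 3 7 2 → sum 19
  kept (positions 1,3,...): 4 0 8 8 1 5 3 2 → sum 31
Total = 50.
50 mod 10 = 0, so the number is valid.

valid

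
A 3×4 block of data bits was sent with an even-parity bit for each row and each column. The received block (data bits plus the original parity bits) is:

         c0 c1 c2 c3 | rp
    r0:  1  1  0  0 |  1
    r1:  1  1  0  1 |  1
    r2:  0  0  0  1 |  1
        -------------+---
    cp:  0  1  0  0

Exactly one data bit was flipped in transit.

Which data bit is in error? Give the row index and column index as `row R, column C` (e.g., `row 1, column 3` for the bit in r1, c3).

row 0, column 1

Recompute each row's even parity and compare to rp:
  r0: data parity 0, sent rp 1 → mismatch
  r1: data parity 1, sent rp 1 → ok
  r2: data parity 1, sent rp 1 → ok
Recompute each column's even parity and compare to cp:
  c0: data parity 0, sent cp 0 → ok
  c1: data parity 0, sent cp 1 → mismatch
  c2: data parity 0, sent cp 0 → ok
  c3: data parity 0, sent cp 0 → ok
Exactly one row (r0) and one column (c1) fail → the flipped bit is at their intersection.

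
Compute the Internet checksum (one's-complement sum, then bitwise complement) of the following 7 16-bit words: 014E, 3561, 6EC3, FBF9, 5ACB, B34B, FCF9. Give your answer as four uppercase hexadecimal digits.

5382

One's-complement addition (fold any carry out of bit 15 back into bit 0):
  0x014E + 0x3561 = 0x036AF
  0x36AF + 0x6EC3 = 0x0A572
  0xA572 + 0xFBF9 = 0x1A16B → wrap carry → 0xA16C
  0xA16C + 0x5ACB = 0x0FC37
  0xFC37 + 0xB34B = 0x1AF82 → wrap carry → 0xAF83
  0xAF83 + 0xFCF9 = 0x1AC7C → wrap carry → 0xAC7D
One's-complement sum = 0xAC7D.
Checksum = ~0xAC7D & 0xFFFF = 0x5382.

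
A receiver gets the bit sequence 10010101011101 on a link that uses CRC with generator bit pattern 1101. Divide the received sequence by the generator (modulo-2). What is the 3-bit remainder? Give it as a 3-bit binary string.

000

Modulo-2 division of 10010101011101 by 1101:
  pos 0: 1001 XOR 1101 = 0100
  pos 1: 1000 XOR 1101 = 0101
  pos 2: 1011 XOR 1101 = 0110
  pos 3: 1100 XOR 1101 = 0001
  pos 6: 1101 XOR 1101 = 0000
  pos 10: 1101 XOR 1101 = 0000
Remainder = 000 (zero — the frame passes the CRC check).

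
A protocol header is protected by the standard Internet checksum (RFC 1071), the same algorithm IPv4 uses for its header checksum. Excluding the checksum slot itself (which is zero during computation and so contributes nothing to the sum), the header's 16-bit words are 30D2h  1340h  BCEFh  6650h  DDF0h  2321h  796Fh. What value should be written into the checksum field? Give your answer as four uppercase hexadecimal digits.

1E2C

One's-complement addition (fold any carry out of bit 15 back into bit 0):
  0x30D2 + 0x1340 = 0x04412
  0x4412 + 0xBCEF = 0x10101 → wrap carry → 0x0102
  0x0102 + 0x6650 = 0x06752
  0x6752 + 0xDDF0 = 0x14542 → wrap carry → 0x4543
  0x4543 + 0x2321 = 0x06864
  0x6864 + 0x796F = 0x0E1D3
One's-complement sum = 0xE1D3.
Checksum = ~0xE1D3 & 0xFFFF = 0x1E2C.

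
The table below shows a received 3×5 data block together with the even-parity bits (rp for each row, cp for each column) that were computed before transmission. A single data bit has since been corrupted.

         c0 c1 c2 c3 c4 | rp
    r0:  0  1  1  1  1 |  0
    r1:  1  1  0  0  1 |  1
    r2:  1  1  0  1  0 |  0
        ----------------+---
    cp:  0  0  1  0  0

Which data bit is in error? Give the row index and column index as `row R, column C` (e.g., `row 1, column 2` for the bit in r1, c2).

Recompute each row's even parity and compare to rp:
  r0: data parity 0, sent rp 0 → ok
  r1: data parity 1, sent rp 1 → ok
  r2: data parity 1, sent rp 0 → mismatch
Recompute each column's even parity and compare to cp:
  c0: data parity 0, sent cp 0 → ok
  c1: data parity 1, sent cp 0 → mismatch
  c2: data parity 1, sent cp 1 → ok
  c3: data parity 0, sent cp 0 → ok
  c4: data parity 0, sent cp 0 → ok
Exactly one row (r2) and one column (c1) fail → the flipped bit is at their intersection.

row 2, column 1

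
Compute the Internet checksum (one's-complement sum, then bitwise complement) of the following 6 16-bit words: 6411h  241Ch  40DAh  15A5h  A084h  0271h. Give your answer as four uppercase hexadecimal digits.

7E5D

One's-complement addition (fold any carry out of bit 15 back into bit 0):
  0x6411 + 0x241C = 0x0882D
  0x882D + 0x40DA = 0x0C907
  0xC907 + 0x15A5 = 0x0DEAC
  0xDEAC + 0xA084 = 0x17F30 → wrap carry → 0x7F31
  0x7F31 + 0x0271 = 0x081A2
One's-complement sum = 0x81A2.
Checksum = ~0x81A2 & 0xFFFF = 0x7E5D.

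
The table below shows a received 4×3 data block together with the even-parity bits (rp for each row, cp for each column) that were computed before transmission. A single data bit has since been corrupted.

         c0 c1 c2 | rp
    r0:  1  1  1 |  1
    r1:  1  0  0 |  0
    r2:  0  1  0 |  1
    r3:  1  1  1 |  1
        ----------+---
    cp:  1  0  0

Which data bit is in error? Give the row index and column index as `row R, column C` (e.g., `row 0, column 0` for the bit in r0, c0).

row 1, column 1

Recompute each row's even parity and compare to rp:
  r0: data parity 1, sent rp 1 → ok
  r1: data parity 1, sent rp 0 → mismatch
  r2: data parity 1, sent rp 1 → ok
  r3: data parity 1, sent rp 1 → ok
Recompute each column's even parity and compare to cp:
  c0: data parity 1, sent cp 1 → ok
  c1: data parity 1, sent cp 0 → mismatch
  c2: data parity 0, sent cp 0 → ok
Exactly one row (r1) and one column (c1) fail → the flipped bit is at their intersection.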